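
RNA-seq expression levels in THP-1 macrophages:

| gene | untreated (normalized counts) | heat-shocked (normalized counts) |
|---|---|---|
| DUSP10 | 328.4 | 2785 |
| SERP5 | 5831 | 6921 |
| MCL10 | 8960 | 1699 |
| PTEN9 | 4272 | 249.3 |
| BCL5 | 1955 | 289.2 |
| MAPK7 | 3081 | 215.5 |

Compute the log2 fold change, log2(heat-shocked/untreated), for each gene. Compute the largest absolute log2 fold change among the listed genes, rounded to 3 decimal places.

4.099

log2(2785/328.4) = 3.084  (DUSP10)
log2(6921/5831) = 0.247  (SERP5)
log2(1699/8960) = -2.399  (MCL10)
log2(249.3/4272) = -4.099  (PTEN9)
log2(289.2/1955) = -2.757  (BCL5)
log2(215.5/3081) = -3.838  (MAPK7)
The largest magnitude belongs to PTEN9.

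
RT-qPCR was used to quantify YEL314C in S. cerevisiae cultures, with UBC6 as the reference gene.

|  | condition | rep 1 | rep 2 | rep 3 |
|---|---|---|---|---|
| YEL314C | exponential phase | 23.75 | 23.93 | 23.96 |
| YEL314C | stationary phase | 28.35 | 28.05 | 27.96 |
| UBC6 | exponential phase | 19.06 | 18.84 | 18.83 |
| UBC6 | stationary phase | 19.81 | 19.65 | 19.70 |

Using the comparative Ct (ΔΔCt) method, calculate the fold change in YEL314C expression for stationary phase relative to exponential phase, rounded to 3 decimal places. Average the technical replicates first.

0.093

Mean Ct: YEL314C exponential phase 23.880; YEL314C stationary phase 28.120; UBC6 exponential phase 18.910; UBC6 stationary phase 19.720
ΔCt(exponential phase) = 23.880 − 18.910 = 4.970
ΔCt(stationary phase) = 28.120 − 19.720 = 8.400
ΔΔCt = 8.400 − 4.970 = 3.430
Fold change = 2^(−3.430) = 0.0928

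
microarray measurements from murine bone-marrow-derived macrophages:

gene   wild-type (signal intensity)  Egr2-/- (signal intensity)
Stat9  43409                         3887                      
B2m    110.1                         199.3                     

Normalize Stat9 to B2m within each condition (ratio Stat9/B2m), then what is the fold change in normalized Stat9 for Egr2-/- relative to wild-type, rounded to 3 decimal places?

0.049

Stat9/B2m (wild-type) = 43409 / 110.1 = 394.27
Stat9/B2m (Egr2-/-) = 3887 / 199.3 = 19.503
Fold change = 19.503 / 394.27 = 0.0495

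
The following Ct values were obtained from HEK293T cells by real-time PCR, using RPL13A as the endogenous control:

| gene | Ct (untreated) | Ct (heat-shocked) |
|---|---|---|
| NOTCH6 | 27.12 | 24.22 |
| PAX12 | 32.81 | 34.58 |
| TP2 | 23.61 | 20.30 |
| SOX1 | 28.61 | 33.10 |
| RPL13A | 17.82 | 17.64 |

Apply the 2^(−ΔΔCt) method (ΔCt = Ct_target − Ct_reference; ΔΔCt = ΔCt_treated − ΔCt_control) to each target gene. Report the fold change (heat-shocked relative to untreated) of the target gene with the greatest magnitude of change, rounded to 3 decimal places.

0.039

NOTCH6: ΔΔCt = (24.22−17.64) − (27.12−17.82) = 6.58 − 9.30 = -2.72; fold change = 2^2.72 = 6.589
PAX12: ΔΔCt = (34.58−17.64) − (32.81−17.82) = 16.94 − 14.99 = 1.95; fold change = 2^-1.95 = 0.259
TP2: ΔΔCt = (20.30−17.64) − (23.61−17.82) = 2.66 − 5.79 = -3.13; fold change = 2^3.13 = 8.754
SOX1: ΔΔCt = (33.10−17.64) − (28.61−17.82) = 15.46 − 10.79 = 4.67; fold change = 2^-4.67 = 0.039
SOX1 has the largest |ΔΔCt| = 4.67.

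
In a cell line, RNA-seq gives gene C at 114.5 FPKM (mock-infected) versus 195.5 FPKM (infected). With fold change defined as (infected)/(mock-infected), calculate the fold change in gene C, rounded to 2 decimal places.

1.71

Fold change = 195.5 / 114.5 = 1.707
gene C is upregulated.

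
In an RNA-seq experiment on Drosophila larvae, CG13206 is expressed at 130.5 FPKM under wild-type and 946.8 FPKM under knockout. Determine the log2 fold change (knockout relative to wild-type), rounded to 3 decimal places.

Fold change = 946.8 / 130.5 = 7.2552
log2(7.2552) = 2.8590

2.859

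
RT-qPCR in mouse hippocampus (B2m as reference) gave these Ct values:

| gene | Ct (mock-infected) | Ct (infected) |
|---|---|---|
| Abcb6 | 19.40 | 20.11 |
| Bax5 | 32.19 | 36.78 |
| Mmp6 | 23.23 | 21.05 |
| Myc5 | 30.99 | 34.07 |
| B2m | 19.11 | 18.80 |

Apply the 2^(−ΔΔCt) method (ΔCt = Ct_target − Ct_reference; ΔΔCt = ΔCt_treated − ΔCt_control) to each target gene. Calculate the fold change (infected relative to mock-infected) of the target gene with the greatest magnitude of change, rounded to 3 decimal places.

Abcb6: ΔΔCt = (20.11−18.80) − (19.40−19.11) = 1.31 − 0.29 = 1.02; fold change = 2^-1.02 = 0.493
Bax5: ΔΔCt = (36.78−18.80) − (32.19−19.11) = 17.98 − 13.08 = 4.90; fold change = 2^-4.90 = 0.033
Mmp6: ΔΔCt = (21.05−18.80) − (23.23−19.11) = 2.25 − 4.12 = -1.87; fold change = 2^1.87 = 3.655
Myc5: ΔΔCt = (34.07−18.80) − (30.99−19.11) = 15.27 − 11.88 = 3.39; fold change = 2^-3.39 = 0.095
Bax5 has the largest |ΔΔCt| = 4.90.

0.033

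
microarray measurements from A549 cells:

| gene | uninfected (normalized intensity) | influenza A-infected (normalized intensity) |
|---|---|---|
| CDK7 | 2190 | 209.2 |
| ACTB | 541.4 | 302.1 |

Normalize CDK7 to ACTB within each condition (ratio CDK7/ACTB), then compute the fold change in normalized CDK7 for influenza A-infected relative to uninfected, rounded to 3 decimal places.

0.171

CDK7/ACTB (uninfected) = 2190 / 541.4 = 4.0451
CDK7/ACTB (influenza A-infected) = 209.2 / 302.1 = 0.69249
Fold change = 0.69249 / 4.0451 = 0.1712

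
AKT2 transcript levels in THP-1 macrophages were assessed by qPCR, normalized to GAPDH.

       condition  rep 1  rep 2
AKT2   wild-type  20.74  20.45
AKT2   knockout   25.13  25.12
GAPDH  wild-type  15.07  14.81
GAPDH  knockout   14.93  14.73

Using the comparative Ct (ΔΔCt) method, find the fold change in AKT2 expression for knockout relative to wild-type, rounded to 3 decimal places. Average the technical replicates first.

0.040

Mean Ct: AKT2 wild-type 20.595; AKT2 knockout 25.125; GAPDH wild-type 14.940; GAPDH knockout 14.830
ΔCt(wild-type) = 20.595 − 14.940 = 5.655
ΔCt(knockout) = 25.125 − 14.830 = 10.295
ΔΔCt = 10.295 − 5.655 = 4.640
Fold change = 2^(−4.640) = 0.0401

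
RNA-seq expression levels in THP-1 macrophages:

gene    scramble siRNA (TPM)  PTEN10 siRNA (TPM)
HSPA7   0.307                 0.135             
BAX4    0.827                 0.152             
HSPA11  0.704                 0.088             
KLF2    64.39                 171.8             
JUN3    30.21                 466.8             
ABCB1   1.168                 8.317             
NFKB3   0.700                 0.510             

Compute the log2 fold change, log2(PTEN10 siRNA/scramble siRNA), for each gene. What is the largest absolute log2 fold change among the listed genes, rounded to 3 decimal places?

log2(0.135/0.307) = -1.185  (HSPA7)
log2(0.152/0.827) = -2.444  (BAX4)
log2(0.088/0.704) = -3.000  (HSPA11)
log2(171.8/64.39) = 1.416  (KLF2)
log2(466.8/30.21) = 3.950  (JUN3)
log2(8.317/1.168) = 2.832  (ABCB1)
log2(0.510/0.700) = -0.457  (NFKB3)
The largest magnitude belongs to JUN3.

3.950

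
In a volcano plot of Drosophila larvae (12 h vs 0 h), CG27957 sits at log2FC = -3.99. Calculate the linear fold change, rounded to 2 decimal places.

Fold change = 2^(-3.99) = 0.063
That is, CG27957 drops to 6.3% of the 0 h level.

0.06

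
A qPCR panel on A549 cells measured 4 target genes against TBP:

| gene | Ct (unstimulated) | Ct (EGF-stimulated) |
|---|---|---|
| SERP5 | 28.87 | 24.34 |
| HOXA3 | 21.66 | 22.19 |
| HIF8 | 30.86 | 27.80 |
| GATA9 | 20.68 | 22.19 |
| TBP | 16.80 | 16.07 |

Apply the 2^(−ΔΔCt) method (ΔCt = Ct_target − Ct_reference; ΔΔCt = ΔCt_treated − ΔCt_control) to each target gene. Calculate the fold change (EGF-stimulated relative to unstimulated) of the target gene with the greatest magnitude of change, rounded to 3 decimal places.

SERP5: ΔΔCt = (24.34−16.07) − (28.87−16.80) = 8.27 − 12.07 = -3.80; fold change = 2^3.80 = 13.929
HOXA3: ΔΔCt = (22.19−16.07) − (21.66−16.80) = 6.12 − 4.86 = 1.26; fold change = 2^-1.26 = 0.418
HIF8: ΔΔCt = (27.80−16.07) − (30.86−16.80) = 11.73 − 14.06 = -2.33; fold change = 2^2.33 = 5.028
GATA9: ΔΔCt = (22.19−16.07) − (20.68−16.80) = 6.12 − 3.88 = 2.24; fold change = 2^-2.24 = 0.212
SERP5 has the largest |ΔΔCt| = 3.80.

13.929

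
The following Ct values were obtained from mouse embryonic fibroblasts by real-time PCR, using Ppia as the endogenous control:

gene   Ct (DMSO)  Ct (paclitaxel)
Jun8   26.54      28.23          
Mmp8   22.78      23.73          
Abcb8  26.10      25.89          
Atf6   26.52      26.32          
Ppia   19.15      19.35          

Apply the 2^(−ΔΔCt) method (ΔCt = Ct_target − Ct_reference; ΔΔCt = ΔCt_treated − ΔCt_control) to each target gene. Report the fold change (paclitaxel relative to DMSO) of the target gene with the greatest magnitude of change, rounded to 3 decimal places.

Jun8: ΔΔCt = (28.23−19.35) − (26.54−19.15) = 8.88 − 7.39 = 1.49; fold change = 2^-1.49 = 0.356
Mmp8: ΔΔCt = (23.73−19.35) − (22.78−19.15) = 4.38 − 3.63 = 0.75; fold change = 2^-0.75 = 0.595
Abcb8: ΔΔCt = (25.89−19.35) − (26.10−19.15) = 6.54 − 6.95 = -0.41; fold change = 2^0.41 = 1.329
Atf6: ΔΔCt = (26.32−19.35) − (26.52−19.15) = 6.97 − 7.37 = -0.40; fold change = 2^0.40 = 1.320
Jun8 has the largest |ΔΔCt| = 1.49.

0.356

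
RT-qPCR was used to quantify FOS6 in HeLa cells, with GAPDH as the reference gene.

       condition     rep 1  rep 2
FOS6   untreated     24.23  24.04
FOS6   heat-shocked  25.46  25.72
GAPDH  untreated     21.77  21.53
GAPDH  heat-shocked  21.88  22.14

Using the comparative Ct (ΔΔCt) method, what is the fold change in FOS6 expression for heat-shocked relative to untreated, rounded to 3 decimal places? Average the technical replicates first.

0.468

Mean Ct: FOS6 untreated 24.135; FOS6 heat-shocked 25.590; GAPDH untreated 21.650; GAPDH heat-shocked 22.010
ΔCt(untreated) = 24.135 − 21.650 = 2.485
ΔCt(heat-shocked) = 25.590 − 22.010 = 3.580
ΔΔCt = 3.580 − 2.485 = 1.095
Fold change = 2^(−1.095) = 0.4681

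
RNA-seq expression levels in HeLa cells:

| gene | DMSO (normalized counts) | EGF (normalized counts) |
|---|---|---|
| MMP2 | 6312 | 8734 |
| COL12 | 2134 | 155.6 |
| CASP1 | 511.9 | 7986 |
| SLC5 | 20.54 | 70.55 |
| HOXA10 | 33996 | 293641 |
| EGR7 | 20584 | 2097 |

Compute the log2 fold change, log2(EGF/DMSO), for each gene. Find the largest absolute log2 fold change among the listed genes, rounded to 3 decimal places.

log2(8734/6312) = 0.469  (MMP2)
log2(155.6/2134) = -3.778  (COL12)
log2(7986/511.9) = 3.964  (CASP1)
log2(70.55/20.54) = 1.780  (SLC5)
log2(293641/33996) = 3.111  (HOXA10)
log2(2097/20584) = -3.295  (EGR7)
The largest magnitude belongs to CASP1.

3.964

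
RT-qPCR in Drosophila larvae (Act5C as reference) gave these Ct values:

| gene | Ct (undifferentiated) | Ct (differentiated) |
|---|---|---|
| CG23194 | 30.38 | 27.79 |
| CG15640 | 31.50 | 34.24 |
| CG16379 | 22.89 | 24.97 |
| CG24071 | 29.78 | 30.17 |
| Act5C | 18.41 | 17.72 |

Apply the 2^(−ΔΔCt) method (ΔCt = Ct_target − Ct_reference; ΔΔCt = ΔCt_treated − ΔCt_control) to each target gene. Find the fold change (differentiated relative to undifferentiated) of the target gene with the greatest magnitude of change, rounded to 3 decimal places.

CG23194: ΔΔCt = (27.79−17.72) − (30.38−18.41) = 10.07 − 11.97 = -1.90; fold change = 2^1.90 = 3.732
CG15640: ΔΔCt = (34.24−17.72) − (31.50−18.41) = 16.52 − 13.09 = 3.43; fold change = 2^-3.43 = 0.093
CG16379: ΔΔCt = (24.97−17.72) − (22.89−18.41) = 7.25 − 4.48 = 2.77; fold change = 2^-2.77 = 0.147
CG24071: ΔΔCt = (30.17−17.72) − (29.78−18.41) = 12.45 − 11.37 = 1.08; fold change = 2^-1.08 = 0.473
CG15640 has the largest |ΔΔCt| = 3.43.

0.093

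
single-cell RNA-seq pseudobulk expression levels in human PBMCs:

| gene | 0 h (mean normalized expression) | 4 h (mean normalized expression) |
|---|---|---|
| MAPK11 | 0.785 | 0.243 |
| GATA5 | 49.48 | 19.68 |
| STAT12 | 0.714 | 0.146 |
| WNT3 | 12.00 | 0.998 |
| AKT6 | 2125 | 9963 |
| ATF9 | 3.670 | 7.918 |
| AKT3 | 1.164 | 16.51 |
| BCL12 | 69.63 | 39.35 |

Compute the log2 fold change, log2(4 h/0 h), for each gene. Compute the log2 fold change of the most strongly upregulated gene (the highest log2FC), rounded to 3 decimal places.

log2(0.243/0.785) = -1.692  (MAPK11)
log2(19.68/49.48) = -1.330  (GATA5)
log2(0.146/0.714) = -2.290  (STAT12)
log2(0.998/12.00) = -3.588  (WNT3)
log2(9963/2125) = 2.229  (AKT6)
log2(7.918/3.670) = 1.109  (ATF9)
log2(16.51/1.164) = 3.826  (AKT3)
log2(39.35/69.63) = -0.823  (BCL12)
AKT3 is most strongly upregulated.

3.826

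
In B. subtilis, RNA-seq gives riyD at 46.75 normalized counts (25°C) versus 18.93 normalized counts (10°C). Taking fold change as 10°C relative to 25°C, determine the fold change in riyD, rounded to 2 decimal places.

0.40

Fold change = 18.93 / 46.75 = 0.405
riyD is downregulated.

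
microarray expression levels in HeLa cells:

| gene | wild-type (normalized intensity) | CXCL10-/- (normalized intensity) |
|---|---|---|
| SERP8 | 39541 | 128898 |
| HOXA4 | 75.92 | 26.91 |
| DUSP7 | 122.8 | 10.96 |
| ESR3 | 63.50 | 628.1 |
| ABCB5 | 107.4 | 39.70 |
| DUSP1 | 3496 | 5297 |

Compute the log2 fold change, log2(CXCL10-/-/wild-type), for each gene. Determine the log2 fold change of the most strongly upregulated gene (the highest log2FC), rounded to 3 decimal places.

log2(128898/39541) = 1.705  (SERP8)
log2(26.91/75.92) = -1.496  (HOXA4)
log2(10.96/122.8) = -3.486  (DUSP7)
log2(628.1/63.50) = 3.306  (ESR3)
log2(39.70/107.4) = -1.436  (ABCB5)
log2(5297/3496) = 0.599  (DUSP1)
ESR3 is most strongly upregulated.

3.306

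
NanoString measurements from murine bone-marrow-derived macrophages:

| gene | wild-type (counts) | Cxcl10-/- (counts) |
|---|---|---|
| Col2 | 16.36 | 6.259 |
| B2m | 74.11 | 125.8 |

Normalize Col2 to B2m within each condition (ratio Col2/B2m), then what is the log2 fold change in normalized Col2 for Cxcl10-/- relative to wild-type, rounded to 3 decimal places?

Col2/B2m (wild-type) = 16.36 / 74.11 = 0.22075
Col2/B2m (Cxcl10-/-) = 6.259 / 125.8 = 0.049754
Fold change = 0.049754 / 0.22075 = 0.2254
log2(0.2254) = -2.1496

-2.150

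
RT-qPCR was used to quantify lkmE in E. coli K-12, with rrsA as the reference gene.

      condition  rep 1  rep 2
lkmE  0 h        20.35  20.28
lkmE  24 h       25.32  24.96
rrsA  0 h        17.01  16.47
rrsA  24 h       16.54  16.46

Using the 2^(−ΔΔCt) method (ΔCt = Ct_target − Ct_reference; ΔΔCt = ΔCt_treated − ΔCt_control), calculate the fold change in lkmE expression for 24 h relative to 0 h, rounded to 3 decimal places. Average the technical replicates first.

0.030

Mean Ct: lkmE 0 h 20.315; lkmE 24 h 25.140; rrsA 0 h 16.740; rrsA 24 h 16.500
ΔCt(0 h) = 20.315 − 16.740 = 3.575
ΔCt(24 h) = 25.140 − 16.500 = 8.640
ΔΔCt = 8.640 − 3.575 = 5.065
Fold change = 2^(−5.065) = 0.0299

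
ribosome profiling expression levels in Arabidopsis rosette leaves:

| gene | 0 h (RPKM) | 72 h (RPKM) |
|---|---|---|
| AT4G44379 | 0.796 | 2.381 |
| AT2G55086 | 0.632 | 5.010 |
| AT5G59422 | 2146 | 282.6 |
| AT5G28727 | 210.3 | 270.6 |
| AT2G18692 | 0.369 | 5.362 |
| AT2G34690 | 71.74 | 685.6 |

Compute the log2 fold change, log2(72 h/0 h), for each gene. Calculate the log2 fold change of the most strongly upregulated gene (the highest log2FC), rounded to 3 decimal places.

log2(2.381/0.796) = 1.581  (AT4G44379)
log2(5.010/0.632) = 2.987  (AT2G55086)
log2(282.6/2146) = -2.925  (AT5G59422)
log2(270.6/210.3) = 0.364  (AT5G28727)
log2(5.362/0.369) = 3.861  (AT2G18692)
log2(685.6/71.74) = 3.257  (AT2G34690)
AT2G18692 is most strongly upregulated.

3.861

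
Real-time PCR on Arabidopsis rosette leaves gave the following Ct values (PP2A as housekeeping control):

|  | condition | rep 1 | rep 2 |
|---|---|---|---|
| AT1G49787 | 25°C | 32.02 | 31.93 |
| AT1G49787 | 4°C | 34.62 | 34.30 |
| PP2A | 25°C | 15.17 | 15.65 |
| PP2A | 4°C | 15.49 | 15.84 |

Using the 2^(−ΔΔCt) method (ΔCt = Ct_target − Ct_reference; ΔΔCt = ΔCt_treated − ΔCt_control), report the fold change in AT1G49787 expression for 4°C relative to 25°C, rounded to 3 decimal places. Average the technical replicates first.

Mean Ct: AT1G49787 25°C 31.975; AT1G49787 4°C 34.460; PP2A 25°C 15.410; PP2A 4°C 15.665
ΔCt(25°C) = 31.975 − 15.410 = 16.565
ΔCt(4°C) = 34.460 − 15.665 = 18.795
ΔΔCt = 18.795 − 16.565 = 2.230
Fold change = 2^(−2.230) = 0.2132

0.213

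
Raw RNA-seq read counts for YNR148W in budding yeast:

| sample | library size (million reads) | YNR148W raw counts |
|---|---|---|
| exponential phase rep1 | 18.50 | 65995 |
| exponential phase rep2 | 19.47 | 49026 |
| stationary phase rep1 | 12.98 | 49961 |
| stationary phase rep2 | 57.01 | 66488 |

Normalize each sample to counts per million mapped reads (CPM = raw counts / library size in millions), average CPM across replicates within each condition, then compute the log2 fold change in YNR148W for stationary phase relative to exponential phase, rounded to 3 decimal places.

-0.279

CPM(exponential phase rep1) = 65995 / 18.50 = 3567.2973
CPM(exponential phase rep2) = 49026 / 19.47 = 2518.0277
CPM(stationary phase rep1) = 49961 / 12.98 = 3849.0755
CPM(stationary phase rep2) = 66488 / 57.01 = 1166.2515
mean CPM(exponential phase) = 3042.6625; mean CPM(stationary phase) = 2507.6635
Fold change = 2507.6635 / 3042.6625 = 0.82417
log2(0.82417) = -0.2790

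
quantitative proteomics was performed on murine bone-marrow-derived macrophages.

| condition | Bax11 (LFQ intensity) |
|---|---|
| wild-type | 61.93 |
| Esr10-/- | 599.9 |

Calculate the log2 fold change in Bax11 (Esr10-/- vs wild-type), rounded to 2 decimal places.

Fold change = 599.9 / 61.93 = 9.6867
log2(9.6867) = 3.276

3.28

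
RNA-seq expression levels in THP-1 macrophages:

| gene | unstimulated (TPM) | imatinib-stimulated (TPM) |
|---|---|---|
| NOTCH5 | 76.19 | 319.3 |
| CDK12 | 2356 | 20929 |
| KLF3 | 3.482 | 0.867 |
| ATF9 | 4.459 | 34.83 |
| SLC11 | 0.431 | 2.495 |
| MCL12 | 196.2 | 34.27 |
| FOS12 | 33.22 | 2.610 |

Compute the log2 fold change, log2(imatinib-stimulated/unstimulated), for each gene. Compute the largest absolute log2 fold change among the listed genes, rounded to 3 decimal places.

3.670

log2(319.3/76.19) = 2.067  (NOTCH5)
log2(20929/2356) = 3.151  (CDK12)
log2(0.867/3.482) = -2.006  (KLF3)
log2(34.83/4.459) = 2.966  (ATF9)
log2(2.495/0.431) = 2.533  (SLC11)
log2(34.27/196.2) = -2.517  (MCL12)
log2(2.610/33.22) = -3.670  (FOS12)
The largest magnitude belongs to FOS12.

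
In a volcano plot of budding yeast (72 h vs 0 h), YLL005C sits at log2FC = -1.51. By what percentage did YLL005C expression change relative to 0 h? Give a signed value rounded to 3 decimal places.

Fold change = 2^(-1.51) = 0.3511
Percent change = (FC − 1) × 100% = (0.3511 − 1) × 100 = -64.889%

-64.889%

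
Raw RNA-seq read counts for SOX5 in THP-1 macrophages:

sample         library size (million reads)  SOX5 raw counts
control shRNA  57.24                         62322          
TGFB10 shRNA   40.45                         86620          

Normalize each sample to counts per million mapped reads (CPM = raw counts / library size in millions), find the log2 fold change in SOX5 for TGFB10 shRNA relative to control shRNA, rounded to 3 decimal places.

CPM(control shRNA) = 62322 / 57.24 = 1088.7841
CPM(TGFB10 shRNA) = 86620 / 40.45 = 2141.4091
Fold change = 2141.4091 / 1088.7841 = 1.96679
log2(1.96679) = 0.9758

0.976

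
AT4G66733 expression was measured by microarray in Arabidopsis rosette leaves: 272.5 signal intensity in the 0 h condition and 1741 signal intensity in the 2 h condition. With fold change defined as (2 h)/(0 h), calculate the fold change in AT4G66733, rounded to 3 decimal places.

Fold change = 1741 / 272.5 = 6.3890
AT4G66733 is upregulated.

6.389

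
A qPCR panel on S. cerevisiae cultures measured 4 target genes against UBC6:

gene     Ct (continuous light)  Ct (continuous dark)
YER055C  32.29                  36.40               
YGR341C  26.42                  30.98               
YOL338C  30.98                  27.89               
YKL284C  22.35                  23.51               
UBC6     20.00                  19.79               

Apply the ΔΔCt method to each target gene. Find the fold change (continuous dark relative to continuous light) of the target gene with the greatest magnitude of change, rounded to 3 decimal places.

YER055C: ΔΔCt = (36.40−19.79) − (32.29−20.00) = 16.61 − 12.29 = 4.32; fold change = 2^-4.32 = 0.050
YGR341C: ΔΔCt = (30.98−19.79) − (26.42−20.00) = 11.19 − 6.42 = 4.77; fold change = 2^-4.77 = 0.037
YOL338C: ΔΔCt = (27.89−19.79) − (30.98−20.00) = 8.10 − 10.98 = -2.88; fold change = 2^2.88 = 7.362
YKL284C: ΔΔCt = (23.51−19.79) − (22.35−20.00) = 3.72 − 2.35 = 1.37; fold change = 2^-1.37 = 0.387
YGR341C has the largest |ΔΔCt| = 4.77.

0.037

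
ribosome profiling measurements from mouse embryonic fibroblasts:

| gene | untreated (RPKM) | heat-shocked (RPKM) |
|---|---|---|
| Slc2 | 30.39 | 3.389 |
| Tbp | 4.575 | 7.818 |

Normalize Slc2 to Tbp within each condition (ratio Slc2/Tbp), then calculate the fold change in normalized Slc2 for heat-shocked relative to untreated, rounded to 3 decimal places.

0.065

Slc2/Tbp (untreated) = 30.39 / 4.575 = 6.6426
Slc2/Tbp (heat-shocked) = 3.389 / 7.818 = 0.43349
Fold change = 0.43349 / 6.6426 = 0.0653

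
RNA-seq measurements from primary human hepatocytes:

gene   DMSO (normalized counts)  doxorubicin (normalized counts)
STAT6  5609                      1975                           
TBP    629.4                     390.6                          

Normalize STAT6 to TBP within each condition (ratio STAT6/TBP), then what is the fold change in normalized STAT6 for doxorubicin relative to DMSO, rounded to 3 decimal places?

STAT6/TBP (DMSO) = 5609 / 629.4 = 8.9117
STAT6/TBP (doxorubicin) = 1975 / 390.6 = 5.0563
Fold change = 5.0563 / 8.9117 = 0.5674

0.567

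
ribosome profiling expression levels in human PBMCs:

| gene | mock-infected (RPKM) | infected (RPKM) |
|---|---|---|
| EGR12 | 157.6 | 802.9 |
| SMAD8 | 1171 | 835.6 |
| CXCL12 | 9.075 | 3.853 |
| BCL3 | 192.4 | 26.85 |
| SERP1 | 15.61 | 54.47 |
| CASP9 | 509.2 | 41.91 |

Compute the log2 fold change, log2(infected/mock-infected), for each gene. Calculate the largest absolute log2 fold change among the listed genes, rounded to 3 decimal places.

log2(802.9/157.6) = 2.349  (EGR12)
log2(835.6/1171) = -0.487  (SMAD8)
log2(3.853/9.075) = -1.236  (CXCL12)
log2(26.85/192.4) = -2.841  (BCL3)
log2(54.47/15.61) = 1.803  (SERP1)
log2(41.91/509.2) = -3.603  (CASP9)
The largest magnitude belongs to CASP9.

3.603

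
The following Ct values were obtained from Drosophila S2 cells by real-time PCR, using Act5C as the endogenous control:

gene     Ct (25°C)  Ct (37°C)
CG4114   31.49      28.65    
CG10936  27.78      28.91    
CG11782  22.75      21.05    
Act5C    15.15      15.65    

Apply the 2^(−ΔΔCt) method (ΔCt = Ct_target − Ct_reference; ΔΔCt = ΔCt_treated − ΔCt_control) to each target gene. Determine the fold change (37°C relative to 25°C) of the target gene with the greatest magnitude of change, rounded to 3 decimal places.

10.126

CG4114: ΔΔCt = (28.65−15.65) − (31.49−15.15) = 13.00 − 16.34 = -3.34; fold change = 2^3.34 = 10.126
CG10936: ΔΔCt = (28.91−15.65) − (27.78−15.15) = 13.26 − 12.63 = 0.63; fold change = 2^-0.63 = 0.646
CG11782: ΔΔCt = (21.05−15.65) − (22.75−15.15) = 5.40 − 7.60 = -2.20; fold change = 2^2.20 = 4.595
CG4114 has the largest |ΔΔCt| = 3.34.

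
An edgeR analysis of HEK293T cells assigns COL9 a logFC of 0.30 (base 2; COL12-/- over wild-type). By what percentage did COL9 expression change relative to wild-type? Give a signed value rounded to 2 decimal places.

23.11%

Fold change = 2^(0.30) = 1.2311
Percent change = (FC − 1) × 100% = (1.2311 − 1) × 100 = 23.11%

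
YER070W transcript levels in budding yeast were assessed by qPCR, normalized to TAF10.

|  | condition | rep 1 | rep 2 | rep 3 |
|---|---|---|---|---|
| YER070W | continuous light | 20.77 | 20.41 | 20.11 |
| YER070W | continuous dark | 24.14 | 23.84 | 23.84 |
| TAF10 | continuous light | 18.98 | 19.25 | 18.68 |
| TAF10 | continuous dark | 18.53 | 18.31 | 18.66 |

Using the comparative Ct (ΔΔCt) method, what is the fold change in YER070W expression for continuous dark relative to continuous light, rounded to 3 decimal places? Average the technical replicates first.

Mean Ct: YER070W continuous light 20.430; YER070W continuous dark 23.940; TAF10 continuous light 18.970; TAF10 continuous dark 18.500
ΔCt(continuous light) = 20.430 − 18.970 = 1.460
ΔCt(continuous dark) = 23.940 − 18.500 = 5.440
ΔΔCt = 5.440 − 1.460 = 3.980
Fold change = 2^(−3.980) = 0.0634

0.063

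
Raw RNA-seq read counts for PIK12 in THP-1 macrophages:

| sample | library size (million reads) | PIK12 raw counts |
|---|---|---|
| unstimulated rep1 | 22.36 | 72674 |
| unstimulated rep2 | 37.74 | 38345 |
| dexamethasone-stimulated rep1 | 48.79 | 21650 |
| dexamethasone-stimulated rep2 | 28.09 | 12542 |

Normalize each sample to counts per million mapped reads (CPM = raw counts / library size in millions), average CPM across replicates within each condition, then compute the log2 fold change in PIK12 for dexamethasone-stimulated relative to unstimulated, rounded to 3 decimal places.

CPM(unstimulated rep1) = 72674 / 22.36 = 3250.1789
CPM(unstimulated rep2) = 38345 / 37.74 = 1016.0307
CPM(dexamethasone-stimulated rep1) = 21650 / 48.79 = 443.7385
CPM(dexamethasone-stimulated rep2) = 12542 / 28.09 = 446.4934
mean CPM(unstimulated) = 2133.1048; mean CPM(dexamethasone-stimulated) = 445.1159
Fold change = 445.1159 / 2133.1048 = 0.20867
log2(0.20867) = -2.2607

-2.261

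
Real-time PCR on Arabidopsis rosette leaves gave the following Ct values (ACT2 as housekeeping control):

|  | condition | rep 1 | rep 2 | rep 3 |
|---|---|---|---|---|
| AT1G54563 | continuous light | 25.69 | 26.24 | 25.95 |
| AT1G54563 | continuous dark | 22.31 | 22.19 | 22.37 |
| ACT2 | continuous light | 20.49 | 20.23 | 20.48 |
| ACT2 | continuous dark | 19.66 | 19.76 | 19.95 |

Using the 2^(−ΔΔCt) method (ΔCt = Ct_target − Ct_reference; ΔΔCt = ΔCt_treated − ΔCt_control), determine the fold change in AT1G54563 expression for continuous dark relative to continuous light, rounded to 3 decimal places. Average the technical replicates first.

Mean Ct: AT1G54563 continuous light 25.960; AT1G54563 continuous dark 22.290; ACT2 continuous light 20.400; ACT2 continuous dark 19.790
ΔCt(continuous light) = 25.960 − 20.400 = 5.560
ΔCt(continuous dark) = 22.290 − 19.790 = 2.500
ΔΔCt = 2.500 − 5.560 = -3.060
Fold change = 2^(−(-3.060)) = 2^3.060 = 8.3397

8.340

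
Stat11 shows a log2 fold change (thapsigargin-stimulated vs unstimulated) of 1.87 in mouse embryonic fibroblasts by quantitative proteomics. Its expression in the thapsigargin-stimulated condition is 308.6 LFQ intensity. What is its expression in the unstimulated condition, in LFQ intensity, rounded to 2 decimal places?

84.42

Fold change = 2^(1.87) = 3.6553
unstimulated expression = 308.6 / 3.6553 = 84.42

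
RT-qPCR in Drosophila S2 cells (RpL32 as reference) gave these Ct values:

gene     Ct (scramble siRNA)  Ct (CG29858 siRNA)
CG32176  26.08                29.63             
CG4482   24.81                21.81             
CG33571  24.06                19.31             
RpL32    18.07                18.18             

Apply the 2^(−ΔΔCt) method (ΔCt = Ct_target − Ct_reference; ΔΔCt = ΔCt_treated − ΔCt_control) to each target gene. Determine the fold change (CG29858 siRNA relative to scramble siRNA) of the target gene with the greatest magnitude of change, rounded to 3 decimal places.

CG32176: ΔΔCt = (29.63−18.18) − (26.08−18.07) = 11.45 − 8.01 = 3.44; fold change = 2^-3.44 = 0.092
CG4482: ΔΔCt = (21.81−18.18) − (24.81−18.07) = 3.63 − 6.74 = -3.11; fold change = 2^3.11 = 8.634
CG33571: ΔΔCt = (19.31−18.18) − (24.06−18.07) = 1.13 − 5.99 = -4.86; fold change = 2^4.86 = 29.041
CG33571 has the largest |ΔΔCt| = 4.86.

29.041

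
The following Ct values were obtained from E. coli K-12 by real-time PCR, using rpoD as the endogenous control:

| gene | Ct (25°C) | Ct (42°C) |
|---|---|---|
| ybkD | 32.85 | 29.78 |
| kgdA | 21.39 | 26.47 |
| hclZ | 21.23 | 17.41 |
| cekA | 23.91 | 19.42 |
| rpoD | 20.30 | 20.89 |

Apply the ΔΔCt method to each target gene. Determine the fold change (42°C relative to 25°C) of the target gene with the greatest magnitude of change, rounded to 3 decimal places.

33.825

ybkD: ΔΔCt = (29.78−20.89) − (32.85−20.30) = 8.89 − 12.55 = -3.66; fold change = 2^3.66 = 12.641
kgdA: ΔΔCt = (26.47−20.89) − (21.39−20.30) = 5.58 − 1.09 = 4.49; fold change = 2^-4.49 = 0.045
hclZ: ΔΔCt = (17.41−20.89) − (21.23−20.30) = -3.48 − 0.93 = -4.41; fold change = 2^4.41 = 21.259
cekA: ΔΔCt = (19.42−20.89) − (23.91−20.30) = -1.47 − 3.61 = -5.08; fold change = 2^5.08 = 33.825
cekA has the largest |ΔΔCt| = 5.08.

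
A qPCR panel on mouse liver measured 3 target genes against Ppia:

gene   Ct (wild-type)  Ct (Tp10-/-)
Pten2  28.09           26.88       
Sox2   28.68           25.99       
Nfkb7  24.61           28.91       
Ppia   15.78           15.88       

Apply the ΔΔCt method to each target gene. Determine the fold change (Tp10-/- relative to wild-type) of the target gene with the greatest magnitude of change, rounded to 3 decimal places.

0.054

Pten2: ΔΔCt = (26.88−15.88) − (28.09−15.78) = 11.00 − 12.31 = -1.31; fold change = 2^1.31 = 2.479
Sox2: ΔΔCt = (25.99−15.88) − (28.68−15.78) = 10.11 − 12.90 = -2.79; fold change = 2^2.79 = 6.916
Nfkb7: ΔΔCt = (28.91−15.88) − (24.61−15.78) = 13.03 − 8.83 = 4.20; fold change = 2^-4.20 = 0.054
Nfkb7 has the largest |ΔΔCt| = 4.20.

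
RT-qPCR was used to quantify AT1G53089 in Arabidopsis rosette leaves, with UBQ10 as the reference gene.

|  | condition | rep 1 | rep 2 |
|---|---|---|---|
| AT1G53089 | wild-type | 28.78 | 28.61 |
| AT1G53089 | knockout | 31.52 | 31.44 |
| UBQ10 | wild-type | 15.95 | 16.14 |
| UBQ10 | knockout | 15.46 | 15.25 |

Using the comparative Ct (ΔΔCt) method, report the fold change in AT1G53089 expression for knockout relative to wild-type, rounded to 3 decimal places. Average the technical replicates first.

Mean Ct: AT1G53089 wild-type 28.695; AT1G53089 knockout 31.480; UBQ10 wild-type 16.045; UBQ10 knockout 15.355
ΔCt(wild-type) = 28.695 − 16.045 = 12.650
ΔCt(knockout) = 31.480 − 15.355 = 16.125
ΔΔCt = 16.125 − 12.650 = 3.475
Fold change = 2^(−3.475) = 0.0899

0.090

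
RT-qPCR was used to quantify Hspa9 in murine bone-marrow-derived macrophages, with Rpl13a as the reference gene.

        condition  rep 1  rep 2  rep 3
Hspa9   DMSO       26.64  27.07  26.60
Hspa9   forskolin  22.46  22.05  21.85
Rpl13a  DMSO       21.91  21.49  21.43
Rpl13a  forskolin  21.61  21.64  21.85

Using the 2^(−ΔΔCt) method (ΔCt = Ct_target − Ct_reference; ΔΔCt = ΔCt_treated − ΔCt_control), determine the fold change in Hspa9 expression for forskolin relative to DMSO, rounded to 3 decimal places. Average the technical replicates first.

Mean Ct: Hspa9 DMSO 26.770; Hspa9 forskolin 22.120; Rpl13a DMSO 21.610; Rpl13a forskolin 21.700
ΔCt(DMSO) = 26.770 − 21.610 = 5.160
ΔCt(forskolin) = 22.120 − 21.700 = 0.420
ΔΔCt = 0.420 − 5.160 = -4.740
Fold change = 2^(−(-4.740)) = 2^4.740 = 26.7228

26.723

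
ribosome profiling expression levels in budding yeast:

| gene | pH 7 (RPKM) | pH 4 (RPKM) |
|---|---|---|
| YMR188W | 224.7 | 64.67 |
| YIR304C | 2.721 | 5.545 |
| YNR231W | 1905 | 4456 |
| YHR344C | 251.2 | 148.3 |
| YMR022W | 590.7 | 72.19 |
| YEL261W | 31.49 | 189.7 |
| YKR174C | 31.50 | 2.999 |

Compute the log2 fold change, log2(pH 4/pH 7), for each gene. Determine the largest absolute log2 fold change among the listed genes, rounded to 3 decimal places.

3.393

log2(64.67/224.7) = -1.797  (YMR188W)
log2(5.545/2.721) = 1.027  (YIR304C)
log2(4456/1905) = 1.226  (YNR231W)
log2(148.3/251.2) = -0.760  (YHR344C)
log2(72.19/590.7) = -3.033  (YMR022W)
log2(189.7/31.49) = 2.591  (YEL261W)
log2(2.999/31.50) = -3.393  (YKR174C)
The largest magnitude belongs to YKR174C.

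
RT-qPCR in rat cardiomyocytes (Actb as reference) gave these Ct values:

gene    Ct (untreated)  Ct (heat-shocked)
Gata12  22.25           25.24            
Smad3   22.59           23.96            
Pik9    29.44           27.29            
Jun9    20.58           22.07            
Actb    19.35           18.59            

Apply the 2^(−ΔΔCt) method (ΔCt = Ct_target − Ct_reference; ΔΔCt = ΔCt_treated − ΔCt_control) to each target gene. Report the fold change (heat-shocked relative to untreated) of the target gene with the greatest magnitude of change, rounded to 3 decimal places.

Gata12: ΔΔCt = (25.24−18.59) − (22.25−19.35) = 6.65 − 2.90 = 3.75; fold change = 2^-3.75 = 0.074
Smad3: ΔΔCt = (23.96−18.59) − (22.59−19.35) = 5.37 − 3.24 = 2.13; fold change = 2^-2.13 = 0.228
Pik9: ΔΔCt = (27.29−18.59) − (29.44−19.35) = 8.70 − 10.09 = -1.39; fold change = 2^1.39 = 2.621
Jun9: ΔΔCt = (22.07−18.59) − (20.58−19.35) = 3.48 − 1.23 = 2.25; fold change = 2^-2.25 = 0.210
Gata12 has the largest |ΔΔCt| = 3.75.

0.074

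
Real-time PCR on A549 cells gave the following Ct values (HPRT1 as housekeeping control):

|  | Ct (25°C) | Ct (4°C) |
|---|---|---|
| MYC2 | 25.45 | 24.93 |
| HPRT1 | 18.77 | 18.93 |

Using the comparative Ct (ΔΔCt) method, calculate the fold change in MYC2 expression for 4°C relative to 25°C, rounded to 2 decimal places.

ΔCt(25°C) = 25.450 − 18.770 = 6.680
ΔCt(4°C) = 24.930 − 18.930 = 6.000
ΔΔCt = 6.000 − 6.680 = -0.680
Fold change = 2^(−(-0.680)) = 2^0.680 = 1.602

1.60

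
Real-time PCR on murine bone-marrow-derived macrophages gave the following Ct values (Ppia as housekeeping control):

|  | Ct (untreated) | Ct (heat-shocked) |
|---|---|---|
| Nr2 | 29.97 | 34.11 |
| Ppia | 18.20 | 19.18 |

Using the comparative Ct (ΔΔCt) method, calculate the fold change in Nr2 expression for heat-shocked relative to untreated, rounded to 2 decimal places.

ΔCt(untreated) = 29.970 − 18.200 = 11.770
ΔCt(heat-shocked) = 34.110 − 19.180 = 14.930
ΔΔCt = 14.930 − 11.770 = 3.160
Fold change = 2^(−3.160) = 0.112

0.11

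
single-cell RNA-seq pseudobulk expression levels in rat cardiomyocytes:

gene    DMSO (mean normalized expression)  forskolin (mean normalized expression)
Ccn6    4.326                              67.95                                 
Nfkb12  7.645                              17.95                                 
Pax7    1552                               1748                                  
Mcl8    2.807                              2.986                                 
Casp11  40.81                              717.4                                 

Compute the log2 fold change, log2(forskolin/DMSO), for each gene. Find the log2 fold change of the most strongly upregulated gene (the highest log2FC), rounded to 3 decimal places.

4.136

log2(67.95/4.326) = 3.973  (Ccn6)
log2(17.95/7.645) = 1.231  (Nfkb12)
log2(1748/1552) = 0.172  (Pax7)
log2(2.986/2.807) = 0.089  (Mcl8)
log2(717.4/40.81) = 4.136  (Casp11)
Casp11 is most strongly upregulated.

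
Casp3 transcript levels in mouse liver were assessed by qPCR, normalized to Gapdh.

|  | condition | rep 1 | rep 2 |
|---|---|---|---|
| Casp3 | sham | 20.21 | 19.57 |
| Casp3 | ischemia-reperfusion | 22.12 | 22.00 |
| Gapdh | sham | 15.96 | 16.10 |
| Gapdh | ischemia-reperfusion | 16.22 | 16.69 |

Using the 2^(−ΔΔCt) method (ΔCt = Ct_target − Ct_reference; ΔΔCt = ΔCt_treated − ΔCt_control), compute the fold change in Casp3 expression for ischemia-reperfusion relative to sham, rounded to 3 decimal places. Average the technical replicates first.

Mean Ct: Casp3 sham 19.890; Casp3 ischemia-reperfusion 22.060; Gapdh sham 16.030; Gapdh ischemia-reperfusion 16.455
ΔCt(sham) = 19.890 − 16.030 = 3.860
ΔCt(ischemia-reperfusion) = 22.060 − 16.455 = 5.605
ΔΔCt = 5.605 − 3.860 = 1.745
Fold change = 2^(−1.745) = 0.2983

0.298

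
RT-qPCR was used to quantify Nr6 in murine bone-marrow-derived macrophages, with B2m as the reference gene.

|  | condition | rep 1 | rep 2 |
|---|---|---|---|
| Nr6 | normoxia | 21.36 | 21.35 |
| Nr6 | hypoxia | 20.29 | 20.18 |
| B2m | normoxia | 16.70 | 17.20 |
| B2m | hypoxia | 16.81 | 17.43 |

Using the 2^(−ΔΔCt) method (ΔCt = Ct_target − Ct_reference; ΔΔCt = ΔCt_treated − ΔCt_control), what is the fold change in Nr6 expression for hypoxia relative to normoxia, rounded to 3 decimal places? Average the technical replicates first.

2.445

Mean Ct: Nr6 normoxia 21.355; Nr6 hypoxia 20.235; B2m normoxia 16.950; B2m hypoxia 17.120
ΔCt(normoxia) = 21.355 − 16.950 = 4.405
ΔCt(hypoxia) = 20.235 − 17.120 = 3.115
ΔΔCt = 3.115 − 4.405 = -1.290
Fold change = 2^(−(-1.290)) = 2^1.290 = 2.4453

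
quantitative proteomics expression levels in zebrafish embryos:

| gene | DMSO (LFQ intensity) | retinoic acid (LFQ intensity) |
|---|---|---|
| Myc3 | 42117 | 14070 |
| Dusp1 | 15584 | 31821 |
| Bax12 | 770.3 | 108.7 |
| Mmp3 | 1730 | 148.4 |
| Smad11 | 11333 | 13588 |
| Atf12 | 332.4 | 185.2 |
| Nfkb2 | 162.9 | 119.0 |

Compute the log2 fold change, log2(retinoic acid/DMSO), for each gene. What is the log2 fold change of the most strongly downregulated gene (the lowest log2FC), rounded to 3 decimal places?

-3.543

log2(14070/42117) = -1.582  (Myc3)
log2(31821/15584) = 1.030  (Dusp1)
log2(108.7/770.3) = -2.825  (Bax12)
log2(148.4/1730) = -3.543  (Mmp3)
log2(13588/11333) = 0.262  (Smad11)
log2(185.2/332.4) = -0.844  (Atf12)
log2(119.0/162.9) = -0.453  (Nfkb2)
Mmp3 is most strongly downregulated.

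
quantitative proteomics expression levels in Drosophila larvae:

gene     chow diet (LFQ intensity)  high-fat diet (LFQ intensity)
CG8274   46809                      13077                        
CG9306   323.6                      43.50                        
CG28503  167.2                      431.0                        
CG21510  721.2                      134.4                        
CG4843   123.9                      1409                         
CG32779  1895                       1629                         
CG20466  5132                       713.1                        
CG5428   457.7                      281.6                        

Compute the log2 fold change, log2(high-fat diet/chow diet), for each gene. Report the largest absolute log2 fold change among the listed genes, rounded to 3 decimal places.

log2(13077/46809) = -1.840  (CG8274)
log2(43.50/323.6) = -2.895  (CG9306)
log2(431.0/167.2) = 1.366  (CG28503)
log2(134.4/721.2) = -2.424  (CG21510)
log2(1409/123.9) = 3.507  (CG4843)
log2(1629/1895) = -0.218  (CG32779)
log2(713.1/5132) = -2.847  (CG20466)
log2(281.6/457.7) = -0.701  (CG5428)
The largest magnitude belongs to CG4843.

3.507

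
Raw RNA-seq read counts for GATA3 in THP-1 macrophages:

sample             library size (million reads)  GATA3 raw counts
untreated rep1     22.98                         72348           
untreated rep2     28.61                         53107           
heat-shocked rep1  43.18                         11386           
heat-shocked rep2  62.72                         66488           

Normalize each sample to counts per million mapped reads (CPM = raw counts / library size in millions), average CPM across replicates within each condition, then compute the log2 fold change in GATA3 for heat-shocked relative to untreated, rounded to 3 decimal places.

-1.919

CPM(untreated rep1) = 72348 / 22.98 = 3148.3029
CPM(untreated rep2) = 53107 / 28.61 = 1856.2391
CPM(heat-shocked rep1) = 11386 / 43.18 = 263.6869
CPM(heat-shocked rep2) = 66488 / 62.72 = 1060.0765
mean CPM(untreated) = 2502.2710; mean CPM(heat-shocked) = 661.8817
Fold change = 661.8817 / 2502.2710 = 0.26451
log2(0.26451) = -1.9186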